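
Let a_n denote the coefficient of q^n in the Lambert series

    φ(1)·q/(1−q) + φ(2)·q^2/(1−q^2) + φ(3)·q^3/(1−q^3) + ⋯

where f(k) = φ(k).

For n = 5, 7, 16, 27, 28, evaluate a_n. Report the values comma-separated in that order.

d|5:{1,5}  Σφ=1+4=5
[q^7] φ(1)=1,φ(7)=6 ⇒ 7
n=16: 16·1 8·2 4·4 2·8 1·16  φ→[8+4+2+1+1]=16
d|27:{27,9,3,1}  Σφ=18+6+2+1=27
[q^28] φ(28)=12,φ(14)=6,φ(7)=6,φ(4)=2,φ(2)=1,φ(1)=1 ⇒ 28

5, 7, 16, 27, 28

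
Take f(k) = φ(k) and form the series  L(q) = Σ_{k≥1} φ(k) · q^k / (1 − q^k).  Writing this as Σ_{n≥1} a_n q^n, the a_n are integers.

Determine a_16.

q^16  k|16↦φ(k): 1:1 2:1 4:2 8:4 16:8  a_16=16

a_16 = 16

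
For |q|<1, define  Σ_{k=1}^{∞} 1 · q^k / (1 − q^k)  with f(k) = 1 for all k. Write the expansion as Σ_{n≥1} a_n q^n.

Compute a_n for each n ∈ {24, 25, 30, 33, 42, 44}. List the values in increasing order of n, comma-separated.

8, 3, 8, 4, 8, 6

[q^24] f(24)=1,f(12)=1,f(8)=1,f(6)=1,f(4)=1,f(3)=1,f(2)=1,f(1)=1 ⇒ 8
d|25:{1,5,25}  Σf=1+1+1=3
q^30  k|30↦f(k): 1:1 2:1 3:1 5:1 6:1 10:1 15:1 30:1  a_30=8
n=33: 1·33 3·11 11·3 33·1  f→[1+1+1+1]=4
n=42: 42·1 21·2 14·3 7·6 6·7 3·14 2·21 1·42  f→[1+1+1+1+1+1+1+1]=8
q^44  k|44↦f(k): 1:1 2:1 4:1 11:1 22:1 44:1  a_44=6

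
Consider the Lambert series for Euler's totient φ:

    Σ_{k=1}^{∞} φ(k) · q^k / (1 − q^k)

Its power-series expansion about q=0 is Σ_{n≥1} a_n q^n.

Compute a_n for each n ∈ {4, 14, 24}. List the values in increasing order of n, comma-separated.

d|4:{4,2,1}  Σφ=2+1+1=4
[q^14] φ(1)=1,φ(2)=1,φ(7)=6,φ(14)=6 ⇒ 14
d|24:{1,2,3,4,6,8,12,24}  Σφ=1+1+2+2+2+4+4+8=24

4, 14, 24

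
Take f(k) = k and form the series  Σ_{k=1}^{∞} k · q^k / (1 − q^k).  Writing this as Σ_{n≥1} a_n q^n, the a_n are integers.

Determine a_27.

a_27 = 40

[q^27] f(27)=27,f(9)=9,f(3)=3,f(1)=1 ⇒ 40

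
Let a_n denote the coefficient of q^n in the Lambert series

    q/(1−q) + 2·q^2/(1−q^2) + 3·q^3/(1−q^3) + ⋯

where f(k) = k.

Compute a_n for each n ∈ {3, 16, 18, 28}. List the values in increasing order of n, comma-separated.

4, 31, 39, 56

q^3  k|3↦f(k): 3:3 1:1  a_3=4
n=16: 1·16 2·8 4·4 8·2 16·1  f→[1+2+4+8+16]=31
[q^18] f(1)=1,f(2)=2,f(3)=3,f(6)=6,f(9)=9,f(18)=18 ⇒ 39
[q^28] f(28)=28,f(14)=14,f(7)=7,f(4)=4,f(2)=2,f(1)=1 ⇒ 56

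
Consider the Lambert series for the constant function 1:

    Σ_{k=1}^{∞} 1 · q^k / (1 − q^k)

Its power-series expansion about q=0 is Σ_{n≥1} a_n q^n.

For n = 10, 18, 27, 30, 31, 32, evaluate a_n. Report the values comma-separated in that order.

n=10: 1·10 2·5 5·2 10·1  f→[1+1+1+1]=4
n=18: 18·1 9·2 6·3 3·6 2·9 1·18  f→[1+1+1+1+1+1]=6
d|27:{27,9,3,1}  Σf=1+1+1+1=4
q^30  k|30↦f(k): 1:1 2:1 3:1 5:1 6:1 10:1 15:1 30:1  a_30=8
d|31:{1,31}  Σf=1+1=2
[q^32] f(32)=1,f(16)=1,f(8)=1,f(4)=1,f(2)=1,f(1)=1 ⇒ 6

4, 6, 4, 8, 2, 6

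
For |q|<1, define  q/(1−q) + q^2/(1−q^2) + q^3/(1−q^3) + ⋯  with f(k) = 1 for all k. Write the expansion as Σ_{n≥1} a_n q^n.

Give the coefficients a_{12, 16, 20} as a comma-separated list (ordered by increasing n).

d|12:{1,2,3,4,6,12}  Σf=1+1+1+1+1+1=6
d|16:{16,8,4,2,1}  Σf=1+1+1+1+1=5
[q^20] f(1)=1,f(2)=1,f(4)=1,f(5)=1,f(10)=1,f(20)=1 ⇒ 6

6, 5, 6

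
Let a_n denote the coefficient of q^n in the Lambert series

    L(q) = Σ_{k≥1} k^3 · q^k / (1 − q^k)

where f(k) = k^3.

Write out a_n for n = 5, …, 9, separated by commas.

q^5  k|5↦f(k): 5:125 1:1  a_5=126
q^6  k|6↦f(k): 6:216 3:27 2:8 1:1  a_6=252
n=7: 1·7 7·1  f→[1+343]=344
[q^8] f(8)=512,f(4)=64,f(2)=8,f(1)=1 ⇒ 585
d|9:{9,3,1}  Σf=729+27+1=757

126, 252, 344, 585, 757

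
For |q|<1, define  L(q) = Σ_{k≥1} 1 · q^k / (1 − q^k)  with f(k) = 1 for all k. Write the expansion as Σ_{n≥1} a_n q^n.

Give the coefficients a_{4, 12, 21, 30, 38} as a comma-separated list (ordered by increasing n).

3, 6, 4, 8, 4

[q^4] f(1)=1,f(2)=1,f(4)=1 ⇒ 3
[q^12] f(1)=1,f(2)=1,f(3)=1,f(4)=1,f(6)=1,f(12)=1 ⇒ 6
q^21  k|21↦f(k): 21:1 7:1 3:1 1:1  a_21=4
[q^30] f(1)=1,f(2)=1,f(3)=1,f(5)=1,f(6)=1,f(10)=1,f(15)=1,f(30)=1 ⇒ 8
[q^38] f(38)=1,f(19)=1,f(2)=1,f(1)=1 ⇒ 4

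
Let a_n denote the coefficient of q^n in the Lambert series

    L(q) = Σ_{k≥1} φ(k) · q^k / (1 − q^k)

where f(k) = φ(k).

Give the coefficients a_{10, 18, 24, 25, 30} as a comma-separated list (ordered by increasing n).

[q^10] φ(1)=1,φ(2)=1,φ(5)=4,φ(10)=4 ⇒ 10
[q^18] φ(1)=1,φ(2)=1,φ(3)=2,φ(6)=2,φ(9)=6,φ(18)=6 ⇒ 18
d|24:{1,2,3,4,6,8,12,24}  Σφ=1+1+2+2+2+4+4+8=24
[q^25] φ(1)=1,φ(5)=4,φ(25)=20 ⇒ 25
n=30: 1·30 2·15 3·10 5·6 6·5 10·3 15·2 30·1  φ→[1+1+2+4+2+4+8+8]=30

10, 18, 24, 25, 30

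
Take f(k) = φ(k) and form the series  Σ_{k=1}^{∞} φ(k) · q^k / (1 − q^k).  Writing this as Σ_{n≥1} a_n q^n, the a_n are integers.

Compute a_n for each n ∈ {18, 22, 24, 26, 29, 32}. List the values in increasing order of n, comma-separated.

d|18:{1,2,3,6,9,18}  Σφ=1+1+2+2+6+6=18
n=22: 22·1 11·2 2·11 1·22  φ→[10+10+1+1]=22
d|24:{1,2,3,4,6,8,12,24}  Σφ=1+1+2+2+2+4+4+8=24
n=26: 26·1 13·2 2·13 1·26  φ→[12+12+1+1]=26
n=29: 1·29 29·1  φ→[1+28]=29
n=32: 1·32 2·16 4·8 8·4 16·2 32·1  φ→[1+1+2+4+8+16]=32

18, 22, 24, 26, 29, 32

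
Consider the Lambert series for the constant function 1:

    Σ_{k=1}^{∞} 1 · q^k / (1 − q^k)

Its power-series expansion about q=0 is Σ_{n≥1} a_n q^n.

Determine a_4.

[q^4] f(4)=1,f(2)=1,f(1)=1 ⇒ 3

a_4 = 3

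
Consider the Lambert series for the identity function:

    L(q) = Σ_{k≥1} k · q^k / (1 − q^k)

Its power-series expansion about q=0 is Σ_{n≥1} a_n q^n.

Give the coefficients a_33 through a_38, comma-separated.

[q^33] f(33)=33,f(11)=11,f(3)=3,f(1)=1 ⇒ 48
d|34:{34,17,2,1}  Σf=34+17+2+1=54
[q^35] f(1)=1,f(5)=5,f(7)=7,f(35)=35 ⇒ 48
n=36: 1·36 2·18 3·12 4·9 6·6 9·4 12·3 18·2 36·1  f→[1+2+3+4+6+9+12+18+36]=91
[q^37] f(37)=37,f(1)=1 ⇒ 38
n=38: 1·38 2·19 19·2 38·1  f→[1+2+19+38]=60

48, 54, 48, 91, 38, 60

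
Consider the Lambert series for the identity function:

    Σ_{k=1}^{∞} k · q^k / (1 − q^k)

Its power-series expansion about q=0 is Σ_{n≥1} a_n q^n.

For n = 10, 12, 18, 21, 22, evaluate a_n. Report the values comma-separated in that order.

n=10: 1·10 2·5 5·2 10·1  f→[1+2+5+10]=18
d|12:{1,2,3,4,6,12}  Σf=1+2+3+4+6+12=28
d|18:{1,2,3,6,9,18}  Σf=1+2+3+6+9+18=39
d|21:{21,7,3,1}  Σf=21+7+3+1=32
q^22  k|22↦f(k): 22:22 11:11 2:2 1:1  a_22=36

18, 28, 39, 32, 36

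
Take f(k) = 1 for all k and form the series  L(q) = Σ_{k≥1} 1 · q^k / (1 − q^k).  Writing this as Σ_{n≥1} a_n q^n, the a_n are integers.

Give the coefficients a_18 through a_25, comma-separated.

d|18:{1,2,3,6,9,18}  Σf=1+1+1+1+1+1=6
d|19:{19,1}  Σf=1+1=2
n=20: 20·1 10·2 5·4 4·5 2·10 1·20  f→[1+1+1+1+1+1]=6
q^21  k|21↦f(k): 1:1 3:1 7:1 21:1  a_21=4
[q^22] f(1)=1,f(2)=1,f(11)=1,f(22)=1 ⇒ 4
[q^23] f(1)=1,f(23)=1 ⇒ 2
n=24: 1·24 2·12 3·8 4·6 6·4 8·3 12·2 24·1  f→[1+1+1+1+1+1+1+1]=8
d|25:{25,5,1}  Σf=1+1+1=3

6, 2, 6, 4, 4, 2, 8, 3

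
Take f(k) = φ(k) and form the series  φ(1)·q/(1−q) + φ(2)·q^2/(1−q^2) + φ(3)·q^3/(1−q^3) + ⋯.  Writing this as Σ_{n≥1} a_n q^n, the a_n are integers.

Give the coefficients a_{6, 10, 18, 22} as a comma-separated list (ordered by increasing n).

n=6: 6·1 3·2 2·3 1·6  φ→[2+2+1+1]=6
q^10  k|10↦φ(k): 10:4 5:4 2:1 1:1  a_10=10
[q^18] φ(1)=1,φ(2)=1,φ(3)=2,φ(6)=2,φ(9)=6,φ(18)=6 ⇒ 18
[q^22] φ(22)=10,φ(11)=10,φ(2)=1,φ(1)=1 ⇒ 22

6, 10, 18, 22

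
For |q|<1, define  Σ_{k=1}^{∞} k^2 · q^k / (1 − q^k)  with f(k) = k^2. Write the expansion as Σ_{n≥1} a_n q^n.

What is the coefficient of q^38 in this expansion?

n=38: 38·1 19·2 2·19 1·38  f→[1444+361+4+1]=1810

a_38 = 1810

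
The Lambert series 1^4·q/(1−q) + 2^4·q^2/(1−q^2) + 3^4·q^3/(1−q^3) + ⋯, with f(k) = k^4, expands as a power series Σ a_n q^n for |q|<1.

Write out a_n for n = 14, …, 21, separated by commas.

40834, 51332, 69905, 83522, 112931, 130322, 170898, 196964

q^14  k|14↦f(k): 14:38416 7:2401 2:16 1:1  a_14=40834
[q^15] f(15)=50625,f(5)=625,f(3)=81,f(1)=1 ⇒ 51332
d|16:{1,2,4,8,16}  Σf=1+16+256+4096+65536=69905
q^17  k|17↦f(k): 1:1 17:83521  a_17=83522
[q^18] f(1)=1,f(2)=16,f(3)=81,f(6)=1296,f(9)=6561,f(18)=104976 ⇒ 112931
n=19: 1·19 19·1  f→[1+130321]=130322
q^20  k|20↦f(k): 20:160000 10:10000 5:625 4:256 2:16 1:1  a_20=170898
q^21  k|21↦f(k): 1:1 3:81 7:2401 21:194481  a_21=196964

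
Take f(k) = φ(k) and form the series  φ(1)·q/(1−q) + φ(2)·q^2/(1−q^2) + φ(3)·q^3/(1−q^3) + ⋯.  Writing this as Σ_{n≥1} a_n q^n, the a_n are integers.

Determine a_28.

n=28: 1·28 2·14 4·7 7·4 14·2 28·1  φ→[1+1+2+6+6+12]=28

a_28 = 28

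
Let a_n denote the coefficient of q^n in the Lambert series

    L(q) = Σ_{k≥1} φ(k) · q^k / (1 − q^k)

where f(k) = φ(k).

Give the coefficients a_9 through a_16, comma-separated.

q^9  k|9↦φ(k): 1:1 3:2 9:6  a_9=9
d|10:{1,2,5,10}  Σφ=1+1+4+4=10
q^11  k|11↦φ(k): 11:10 1:1  a_11=11
n=12: 12·1 6·2 4·3 3·4 2·6 1·12  φ→[4+2+2+2+1+1]=12
n=13: 1·13 13·1  φ→[1+12]=13
[q^14] φ(1)=1,φ(2)=1,φ(7)=6,φ(14)=6 ⇒ 14
q^15  k|15↦φ(k): 1:1 3:2 5:4 15:8  a_15=15
[q^16] φ(1)=1,φ(2)=1,φ(4)=2,φ(8)=4,φ(16)=8 ⇒ 16

9, 10, 11, 12, 13, 14, 15, 16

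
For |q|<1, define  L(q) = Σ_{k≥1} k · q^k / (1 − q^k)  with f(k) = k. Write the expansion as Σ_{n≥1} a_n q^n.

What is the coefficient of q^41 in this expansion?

a_41 = 42

q^41  k|41↦f(k): 1:1 41:41  a_41=42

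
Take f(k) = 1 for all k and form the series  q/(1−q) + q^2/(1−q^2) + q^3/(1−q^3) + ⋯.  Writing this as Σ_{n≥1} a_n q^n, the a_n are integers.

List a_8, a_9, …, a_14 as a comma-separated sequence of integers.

[q^8] f(1)=1,f(2)=1,f(4)=1,f(8)=1 ⇒ 4
q^9  k|9↦f(k): 9:1 3:1 1:1  a_9=3
d|10:{10,5,2,1}  Σf=1+1+1+1=4
q^11  k|11↦f(k): 1:1 11:1  a_11=2
d|12:{12,6,4,3,2,1}  Σf=1+1+1+1+1+1=6
[q^13] f(13)=1,f(1)=1 ⇒ 2
d|14:{1,2,7,14}  Σf=1+1+1+1=4

4, 3, 4, 2, 6, 2, 4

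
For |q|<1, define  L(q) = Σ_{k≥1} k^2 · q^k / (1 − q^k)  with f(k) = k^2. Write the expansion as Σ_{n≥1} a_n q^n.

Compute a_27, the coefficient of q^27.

a_27 = 820

d|27:{27,9,3,1}  Σf=729+81+9+1=820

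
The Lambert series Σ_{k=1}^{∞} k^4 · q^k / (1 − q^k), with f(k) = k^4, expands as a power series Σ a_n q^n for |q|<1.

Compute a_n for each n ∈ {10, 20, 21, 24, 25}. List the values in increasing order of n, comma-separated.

10642, 170898, 196964, 358258, 391251

n=10: 10·1 5·2 2·5 1·10  f→[10000+625+16+1]=10642
[q^20] f(20)=160000,f(10)=10000,f(5)=625,f(4)=256,f(2)=16,f(1)=1 ⇒ 170898
q^21  k|21↦f(k): 21:194481 7:2401 3:81 1:1  a_21=196964
n=24: 1·24 2·12 3·8 4·6 6·4 8·3 12·2 24·1  f→[1+16+81+256+1296+4096+20736+331776]=358258
q^25  k|25↦f(k): 1:1 5:625 25:390625  a_25=391251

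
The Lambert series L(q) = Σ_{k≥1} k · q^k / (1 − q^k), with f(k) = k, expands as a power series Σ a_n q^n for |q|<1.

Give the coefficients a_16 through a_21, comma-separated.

d|16:{1,2,4,8,16}  Σf=1+2+4+8+16=31
q^17  k|17↦f(k): 1:1 17:17  a_17=18
q^18  k|18↦f(k): 1:1 2:2 3:3 6:6 9:9 18:18  a_18=39
q^19  k|19↦f(k): 1:1 19:19  a_19=20
d|20:{20,10,5,4,2,1}  Σf=20+10+5+4+2+1=42
[q^21] f(1)=1,f(3)=3,f(7)=7,f(21)=21 ⇒ 32

31, 18, 39, 20, 42, 32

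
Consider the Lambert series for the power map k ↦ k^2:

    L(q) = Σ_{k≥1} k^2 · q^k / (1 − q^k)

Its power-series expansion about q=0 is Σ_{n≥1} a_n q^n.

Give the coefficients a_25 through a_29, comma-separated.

n=25: 1·25 5·5 25·1  f→[1+25+625]=651
q^26  k|26↦f(k): 1:1 2:4 13:169 26:676  a_26=850
q^27  k|27↦f(k): 1:1 3:9 9:81 27:729  a_27=820
d|28:{1,2,4,7,14,28}  Σf=1+4+16+49+196+784=1050
d|29:{1,29}  Σf=1+841=842

651, 850, 820, 1050, 842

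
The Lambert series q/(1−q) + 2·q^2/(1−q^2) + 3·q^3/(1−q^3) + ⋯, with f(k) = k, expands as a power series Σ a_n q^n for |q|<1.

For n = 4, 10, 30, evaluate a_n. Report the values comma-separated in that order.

7, 18, 72

n=4: 4·1 2·2 1·4  f→[4+2+1]=7
n=10: 10·1 5·2 2·5 1·10  f→[10+5+2+1]=18
n=30: 30·1 15·2 10·3 6·5 5·6 3·10 2·15 1·30  f→[30+15+10+6+5+3+2+1]=72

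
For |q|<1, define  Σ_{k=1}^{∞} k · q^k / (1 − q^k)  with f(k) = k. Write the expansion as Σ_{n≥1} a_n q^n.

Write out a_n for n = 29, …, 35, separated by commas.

[q^29] f(29)=29,f(1)=1 ⇒ 30
d|30:{30,15,10,6,5,3,2,1}  Σf=30+15+10+6+5+3+2+1=72
d|31:{1,31}  Σf=1+31=32
q^32  k|32↦f(k): 1:1 2:2 4:4 8:8 16:16 32:32  a_32=63
n=33: 1·33 3·11 11·3 33·1  f→[1+3+11+33]=48
d|34:{34,17,2,1}  Σf=34+17+2+1=54
q^35  k|35↦f(k): 35:35 7:7 5:5 1:1  a_35=48

30, 72, 32, 63, 48, 54, 48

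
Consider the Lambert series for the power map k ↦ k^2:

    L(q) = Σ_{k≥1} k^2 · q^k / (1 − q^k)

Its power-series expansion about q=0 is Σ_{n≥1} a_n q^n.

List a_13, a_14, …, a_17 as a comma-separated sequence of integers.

[q^13] f(13)=169,f(1)=1 ⇒ 170
n=14: 1·14 2·7 7·2 14·1  f→[1+4+49+196]=250
n=15: 1·15 3·5 5·3 15·1  f→[1+9+25+225]=260
n=16: 1·16 2·8 4·4 8·2 16·1  f→[1+4+16+64+256]=341
n=17: 1·17 17·1  f→[1+289]=290

170, 250, 260, 341, 290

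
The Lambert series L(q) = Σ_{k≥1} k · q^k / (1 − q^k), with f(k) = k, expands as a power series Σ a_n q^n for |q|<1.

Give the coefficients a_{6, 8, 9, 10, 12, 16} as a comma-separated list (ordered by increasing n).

d|6:{1,2,3,6}  Σf=1+2+3+6=12
n=8: 8·1 4·2 2·4 1·8  f→[8+4+2+1]=15
n=9: 1·9 3·3 9·1  f→[1+3+9]=13
d|10:{1,2,5,10}  Σf=1+2+5+10=18
d|12:{12,6,4,3,2,1}  Σf=12+6+4+3+2+1=28
d|16:{1,2,4,8,16}  Σf=1+2+4+8+16=31

12, 15, 13, 18, 28, 31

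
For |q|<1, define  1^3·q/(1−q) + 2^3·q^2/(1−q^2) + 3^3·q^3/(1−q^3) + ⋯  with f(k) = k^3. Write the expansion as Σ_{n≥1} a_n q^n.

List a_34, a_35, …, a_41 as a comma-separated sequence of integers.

q^34  k|34↦f(k): 1:1 2:8 17:4913 34:39304  a_34=44226
[q^35] f(1)=1,f(5)=125,f(7)=343,f(35)=42875 ⇒ 43344
[q^36] f(1)=1,f(2)=8,f(3)=27,f(4)=64,f(6)=216,f(9)=729,f(12)=1728,f(18)=5832,f(36)=46656 ⇒ 55261
n=37: 37·1 1·37  f→[50653+1]=50654
n=38: 1·38 2·19 19·2 38·1  f→[1+8+6859+54872]=61740
d|39:{1,3,13,39}  Σf=1+27+2197+59319=61544
q^40  k|40↦f(k): 1:1 2:8 4:64 5:125 8:512 10:1000 20:8000 40:64000  a_40=73710
d|41:{1,41}  Σf=1+68921=68922

44226, 43344, 55261, 50654, 61740, 61544, 73710, 68922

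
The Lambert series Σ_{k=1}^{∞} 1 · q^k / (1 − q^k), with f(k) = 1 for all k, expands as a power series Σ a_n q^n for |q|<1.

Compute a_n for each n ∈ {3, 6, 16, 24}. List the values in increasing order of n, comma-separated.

[q^3] f(3)=1,f(1)=1 ⇒ 2
n=6: 1·6 2·3 3·2 6·1  f→[1+1+1+1]=4
[q^16] f(1)=1,f(2)=1,f(4)=1,f(8)=1,f(16)=1 ⇒ 5
[q^24] f(24)=1,f(12)=1,f(8)=1,f(6)=1,f(4)=1,f(3)=1,f(2)=1,f(1)=1 ⇒ 8

2, 4, 5, 8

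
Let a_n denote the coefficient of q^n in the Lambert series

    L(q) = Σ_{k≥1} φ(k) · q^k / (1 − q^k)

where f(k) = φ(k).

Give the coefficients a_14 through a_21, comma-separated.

q^14  k|14↦φ(k): 14:6 7:6 2:1 1:1  a_14=14
[q^15] φ(1)=1,φ(3)=2,φ(5)=4,φ(15)=8 ⇒ 15
q^16  k|16↦φ(k): 1:1 2:1 4:2 8:4 16:8  a_16=16
d|17:{1,17}  Σφ=1+16=17
[q^18] φ(1)=1,φ(2)=1,φ(3)=2,φ(6)=2,φ(9)=6,φ(18)=6 ⇒ 18
q^19  k|19↦φ(k): 19:18 1:1  a_19=19
[q^20] φ(1)=1,φ(2)=1,φ(4)=2,φ(5)=4,φ(10)=4,φ(20)=8 ⇒ 20
[q^21] φ(21)=12,φ(7)=6,φ(3)=2,φ(1)=1 ⇒ 21

14, 15, 16, 17, 18, 19, 20, 21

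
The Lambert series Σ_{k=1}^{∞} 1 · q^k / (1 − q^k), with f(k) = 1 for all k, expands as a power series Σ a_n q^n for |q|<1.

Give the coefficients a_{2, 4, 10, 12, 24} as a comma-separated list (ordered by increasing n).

[q^2] f(1)=1,f(2)=1 ⇒ 2
d|4:{1,2,4}  Σf=1+1+1=3
q^10  k|10↦f(k): 10:1 5:1 2:1 1:1  a_10=4
d|12:{1,2,3,4,6,12}  Σf=1+1+1+1+1+1=6
d|24:{24,12,8,6,4,3,2,1}  Σf=1+1+1+1+1+1+1+1=8

2, 3, 4, 6, 8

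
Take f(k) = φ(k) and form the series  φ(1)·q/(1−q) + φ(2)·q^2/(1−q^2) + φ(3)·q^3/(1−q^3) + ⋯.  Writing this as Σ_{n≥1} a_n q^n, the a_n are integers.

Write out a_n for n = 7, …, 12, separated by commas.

n=7: 7·1 1·7  φ→[6+1]=7
[q^8] φ(1)=1,φ(2)=1,φ(4)=2,φ(8)=4 ⇒ 8
[q^9] φ(9)=6,φ(3)=2,φ(1)=1 ⇒ 9
[q^10] φ(10)=4,φ(5)=4,φ(2)=1,φ(1)=1 ⇒ 10
n=11: 1·11 11·1  φ→[1+10]=11
[q^12] φ(12)=4,φ(6)=2,φ(4)=2,φ(3)=2,φ(2)=1,φ(1)=1 ⇒ 12

7, 8, 9, 10, 11, 12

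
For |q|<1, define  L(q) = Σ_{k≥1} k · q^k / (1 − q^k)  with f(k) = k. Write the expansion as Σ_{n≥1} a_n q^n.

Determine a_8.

d|8:{1,2,4,8}  Σf=1+2+4+8=15

a_8 = 15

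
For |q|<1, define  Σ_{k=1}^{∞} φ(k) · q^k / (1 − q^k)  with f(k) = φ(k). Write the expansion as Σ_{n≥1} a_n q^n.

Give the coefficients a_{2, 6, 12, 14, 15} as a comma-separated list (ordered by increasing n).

q^2  k|2↦φ(k): 2:1 1:1  a_2=2
n=6: 1·6 2·3 3·2 6·1  φ→[1+1+2+2]=6
n=12: 12·1 6·2 4·3 3·4 2·6 1·12  φ→[4+2+2+2+1+1]=12
[q^14] φ(14)=6,φ(7)=6,φ(2)=1,φ(1)=1 ⇒ 14
d|15:{15,5,3,1}  Σφ=8+4+2+1=15

2, 6, 12, 14, 15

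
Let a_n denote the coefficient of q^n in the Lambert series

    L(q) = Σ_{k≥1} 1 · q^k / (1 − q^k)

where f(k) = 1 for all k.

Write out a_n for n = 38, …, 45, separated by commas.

4, 4, 8, 2, 8, 2, 6, 6

d|38:{38,19,2,1}  Σf=1+1+1+1=4
q^39  k|39↦f(k): 1:1 3:1 13:1 39:1  a_39=4
[q^40] f(40)=1,f(20)=1,f(10)=1,f(8)=1,f(5)=1,f(4)=1,f(2)=1,f(1)=1 ⇒ 8
d|41:{41,1}  Σf=1+1=2
n=42: 42·1 21·2 14·3 7·6 6·7 3·14 2·21 1·42  f→[1+1+1+1+1+1+1+1]=8
q^43  k|43↦f(k): 1:1 43:1  a_43=2
[q^44] f(44)=1,f(22)=1,f(11)=1,f(4)=1,f(2)=1,f(1)=1 ⇒ 6
[q^45] f(45)=1,f(15)=1,f(9)=1,f(5)=1,f(3)=1,f(1)=1 ⇒ 6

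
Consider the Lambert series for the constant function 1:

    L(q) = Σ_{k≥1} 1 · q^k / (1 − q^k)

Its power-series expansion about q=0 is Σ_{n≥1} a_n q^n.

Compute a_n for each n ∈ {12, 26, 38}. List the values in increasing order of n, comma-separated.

n=12: 12·1 6·2 4·3 3·4 2·6 1·12  f→[1+1+1+1+1+1]=6
d|26:{1,2,13,26}  Σf=1+1+1+1=4
[q^38] f(1)=1,f(2)=1,f(19)=1,f(38)=1 ⇒ 4

6, 4, 4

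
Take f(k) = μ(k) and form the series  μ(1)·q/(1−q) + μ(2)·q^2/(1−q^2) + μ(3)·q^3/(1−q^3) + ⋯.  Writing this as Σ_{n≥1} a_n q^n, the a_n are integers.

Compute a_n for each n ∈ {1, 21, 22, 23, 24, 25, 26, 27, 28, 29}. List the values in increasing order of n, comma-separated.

d|1:{1}  Σμ=1=1
d|21:{1,3,7,21}  Σμ=1+(-1)+(-1)+1=0
[q^22] μ(1)=1,μ(2)=-1,μ(11)=-1,μ(22)=1 ⇒ 0
[q^23] μ(1)=1,μ(23)=-1 ⇒ 0
d|24:{1,2,3,4,6,8,12,24}  Σμ=1+(-1)+(-1)+0+1+0+0+0=0
q^25  k|25↦μ(k): 25:0 5:-1 1:1  a_25=0
[q^26] μ(1)=1,μ(2)=-1,μ(13)=-1,μ(26)=1 ⇒ 0
n=27: 1·27 3·9 9·3 27·1  μ→[1+(-1)+0+0]=0
q^28  k|28↦μ(k): 28:0 14:1 7:-1 4:0 2:-1 1:1  a_28=0
[q^29] μ(1)=1,μ(29)=-1 ⇒ 0

1, 0, 0, 0, 0, 0, 0, 0, 0, 0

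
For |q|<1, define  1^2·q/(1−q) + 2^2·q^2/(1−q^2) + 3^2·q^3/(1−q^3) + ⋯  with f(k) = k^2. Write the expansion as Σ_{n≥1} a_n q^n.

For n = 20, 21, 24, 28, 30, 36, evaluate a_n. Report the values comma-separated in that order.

d|20:{1,2,4,5,10,20}  Σf=1+4+16+25+100+400=546
d|21:{1,3,7,21}  Σf=1+9+49+441=500
[q^24] f(1)=1,f(2)=4,f(3)=9,f(4)=16,f(6)=36,f(8)=64,f(12)=144,f(24)=576 ⇒ 850
n=28: 28·1 14·2 7·4 4·7 2·14 1·28  f→[784+196+49+16+4+1]=1050
d|30:{30,15,10,6,5,3,2,1}  Σf=900+225+100+36+25+9+4+1=1300
n=36: 36·1 18·2 12·3 9·4 6·6 4·9 3·12 2·18 1·36  f→[1296+324+144+81+36+16+9+4+1]=1911

546, 500, 850, 1050, 1300, 1911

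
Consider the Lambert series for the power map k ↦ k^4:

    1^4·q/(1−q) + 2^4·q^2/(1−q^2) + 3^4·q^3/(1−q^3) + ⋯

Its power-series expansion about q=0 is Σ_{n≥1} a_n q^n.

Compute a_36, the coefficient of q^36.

n=36: 36·1 18·2 12·3 9·4 6·6 4·9 3·12 2·18 1·36  f→[1679616+104976+20736+6561+1296+256+81+16+1]=1813539

a_36 = 1813539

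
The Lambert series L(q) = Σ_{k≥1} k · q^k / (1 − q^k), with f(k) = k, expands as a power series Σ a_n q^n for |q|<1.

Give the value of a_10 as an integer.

[q^10] f(1)=1,f(2)=2,f(5)=5,f(10)=10 ⇒ 18

a_10 = 18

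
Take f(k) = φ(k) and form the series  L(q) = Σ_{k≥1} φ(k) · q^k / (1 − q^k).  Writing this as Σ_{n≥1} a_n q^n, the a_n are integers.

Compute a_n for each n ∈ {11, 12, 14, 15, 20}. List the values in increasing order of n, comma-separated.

[q^11] φ(11)=10,φ(1)=1 ⇒ 11
d|12:{1,2,3,4,6,12}  Σφ=1+1+2+2+2+4=12
q^14  k|14↦φ(k): 1:1 2:1 7:6 14:6  a_14=14
n=15: 1·15 3·5 5·3 15·1  φ→[1+2+4+8]=15
[q^20] φ(1)=1,φ(2)=1,φ(4)=2,φ(5)=4,φ(10)=4,φ(20)=8 ⇒ 20

11, 12, 14, 15, 20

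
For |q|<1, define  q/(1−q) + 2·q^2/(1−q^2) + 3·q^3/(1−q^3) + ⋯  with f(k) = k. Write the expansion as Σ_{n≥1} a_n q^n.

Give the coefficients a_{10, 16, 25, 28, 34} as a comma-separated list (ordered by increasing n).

18, 31, 31, 56, 54

q^10  k|10↦f(k): 10:10 5:5 2:2 1:1  a_10=18
n=16: 1·16 2·8 4·4 8·2 16·1  f→[1+2+4+8+16]=31
d|25:{25,5,1}  Σf=25+5+1=31
q^28  k|28↦f(k): 28:28 14:14 7:7 4:4 2:2 1:1  a_28=56
q^34  k|34↦f(k): 34:34 17:17 2:2 1:1  a_34=54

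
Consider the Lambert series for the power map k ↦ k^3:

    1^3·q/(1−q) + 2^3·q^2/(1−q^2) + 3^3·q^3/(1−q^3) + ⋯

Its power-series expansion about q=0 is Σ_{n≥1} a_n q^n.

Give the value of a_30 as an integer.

a_30 = 31752

q^30  k|30↦f(k): 30:27000 15:3375 10:1000 6:216 5:125 3:27 2:8 1:1  a_30=31752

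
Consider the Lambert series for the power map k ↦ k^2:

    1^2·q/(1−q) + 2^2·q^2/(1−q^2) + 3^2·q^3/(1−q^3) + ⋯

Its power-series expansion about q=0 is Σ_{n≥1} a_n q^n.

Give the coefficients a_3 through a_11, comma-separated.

10, 21, 26, 50, 50, 85, 91, 130, 122

[q^3] f(3)=9,f(1)=1 ⇒ 10
q^4  k|4↦f(k): 1:1 2:4 4:16  a_4=21
q^5  k|5↦f(k): 1:1 5:25  a_5=26
[q^6] f(1)=1,f(2)=4,f(3)=9,f(6)=36 ⇒ 50
[q^7] f(7)=49,f(1)=1 ⇒ 50
n=8: 8·1 4·2 2·4 1·8  f→[64+16+4+1]=85
d|9:{9,3,1}  Σf=81+9+1=91
[q^10] f(1)=1,f(2)=4,f(5)=25,f(10)=100 ⇒ 130
q^11  k|11↦f(k): 1:1 11:121  a_11=122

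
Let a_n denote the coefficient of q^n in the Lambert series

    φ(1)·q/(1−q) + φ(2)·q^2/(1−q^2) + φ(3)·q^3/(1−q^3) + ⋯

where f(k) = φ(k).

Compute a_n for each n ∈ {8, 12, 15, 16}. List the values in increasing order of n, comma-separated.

n=8: 1·8 2·4 4·2 8·1  φ→[1+1+2+4]=8
d|12:{1,2,3,4,6,12}  Σφ=1+1+2+2+2+4=12
d|15:{1,3,5,15}  Σφ=1+2+4+8=15
[q^16] φ(1)=1,φ(2)=1,φ(4)=2,φ(8)=4,φ(16)=8 ⇒ 16

8, 12, 15, 16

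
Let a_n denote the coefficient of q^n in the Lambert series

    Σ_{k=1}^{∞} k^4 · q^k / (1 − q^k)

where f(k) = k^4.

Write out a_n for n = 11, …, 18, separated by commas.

[q^11] f(1)=1,f(11)=14641 ⇒ 14642
d|12:{12,6,4,3,2,1}  Σf=20736+1296+256+81+16+1=22386
q^13  k|13↦f(k): 13:28561 1:1  a_13=28562
n=14: 14·1 7·2 2·7 1·14  f→[38416+2401+16+1]=40834
q^15  k|15↦f(k): 1:1 3:81 5:625 15:50625  a_15=51332
d|16:{16,8,4,2,1}  Σf=65536+4096+256+16+1=69905
[q^17] f(17)=83521,f(1)=1 ⇒ 83522
n=18: 1·18 2·9 3·6 6·3 9·2 18·1  f→[1+16+81+1296+6561+104976]=112931

14642, 22386, 28562, 40834, 51332, 69905, 83522, 112931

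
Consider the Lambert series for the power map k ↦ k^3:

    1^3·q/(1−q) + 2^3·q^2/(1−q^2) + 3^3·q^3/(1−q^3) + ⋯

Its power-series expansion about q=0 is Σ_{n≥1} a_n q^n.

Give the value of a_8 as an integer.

n=8: 1·8 2·4 4·2 8·1  f→[1+8+64+512]=585

a_8 = 585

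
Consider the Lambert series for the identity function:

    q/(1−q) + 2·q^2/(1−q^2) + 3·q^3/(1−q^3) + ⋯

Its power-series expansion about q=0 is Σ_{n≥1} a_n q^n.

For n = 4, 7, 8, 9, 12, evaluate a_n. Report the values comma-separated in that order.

[q^4] f(4)=4,f(2)=2,f(1)=1 ⇒ 7
[q^7] f(1)=1,f(7)=7 ⇒ 8
[q^8] f(8)=8,f(4)=4,f(2)=2,f(1)=1 ⇒ 15
q^9  k|9↦f(k): 9:9 3:3 1:1  a_9=13
[q^12] f(1)=1,f(2)=2,f(3)=3,f(4)=4,f(6)=6,f(12)=12 ⇒ 28

7, 8, 15, 13, 28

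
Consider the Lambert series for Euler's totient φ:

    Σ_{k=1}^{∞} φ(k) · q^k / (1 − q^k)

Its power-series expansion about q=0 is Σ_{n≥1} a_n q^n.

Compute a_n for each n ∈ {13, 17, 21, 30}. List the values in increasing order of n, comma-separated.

n=13: 1·13 13·1  φ→[1+12]=13
d|17:{1,17}  Σφ=1+16=17
d|21:{21,7,3,1}  Σφ=12+6+2+1=21
d|30:{30,15,10,6,5,3,2,1}  Σφ=8+8+4+2+4+2+1+1=30

13, 17, 21, 30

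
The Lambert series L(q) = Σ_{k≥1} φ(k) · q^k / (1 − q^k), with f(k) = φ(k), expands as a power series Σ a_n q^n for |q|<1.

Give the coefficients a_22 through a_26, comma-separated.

q^22  k|22↦φ(k): 22:10 11:10 2:1 1:1  a_22=22
q^23  k|23↦φ(k): 23:22 1:1  a_23=23
q^24  k|24↦φ(k): 1:1 2:1 3:2 4:2 6:2 8:4 12:4 24:8  a_24=24
q^25  k|25↦φ(k): 25:20 5:4 1:1  a_25=25
d|26:{1,2,13,26}  Σφ=1+1+12+12=26

22, 23, 24, 25, 26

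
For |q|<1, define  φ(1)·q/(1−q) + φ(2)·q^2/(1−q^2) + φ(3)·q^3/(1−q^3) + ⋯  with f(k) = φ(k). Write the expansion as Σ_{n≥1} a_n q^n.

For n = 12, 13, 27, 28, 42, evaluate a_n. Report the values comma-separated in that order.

q^12  k|12↦φ(k): 1:1 2:1 3:2 4:2 6:2 12:4  a_12=12
n=13: 1·13 13·1  φ→[1+12]=13
q^27  k|27↦φ(k): 1:1 3:2 9:6 27:18  a_27=27
d|28:{1,2,4,7,14,28}  Σφ=1+1+2+6+6+12=28
[q^42] φ(42)=12,φ(21)=12,φ(14)=6,φ(7)=6,φ(6)=2,φ(3)=2,φ(2)=1,φ(1)=1 ⇒ 42

12, 13, 27, 28, 42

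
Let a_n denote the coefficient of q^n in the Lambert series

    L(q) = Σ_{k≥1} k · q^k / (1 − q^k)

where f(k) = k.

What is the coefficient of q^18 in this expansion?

a_18 = 39

q^18  k|18↦f(k): 18:18 9:9 6:6 3:3 2:2 1:1  a_18=39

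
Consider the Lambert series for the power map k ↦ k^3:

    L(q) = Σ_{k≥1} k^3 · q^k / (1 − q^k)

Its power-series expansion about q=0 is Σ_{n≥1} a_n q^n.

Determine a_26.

a_26 = 19782

d|26:{26,13,2,1}  Σf=17576+2197+8+1=19782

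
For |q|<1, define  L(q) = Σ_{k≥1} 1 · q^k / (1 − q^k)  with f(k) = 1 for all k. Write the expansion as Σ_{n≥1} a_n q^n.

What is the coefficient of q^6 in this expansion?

a_6 = 4

d|6:{6,3,2,1}  Σf=1+1+1+1=4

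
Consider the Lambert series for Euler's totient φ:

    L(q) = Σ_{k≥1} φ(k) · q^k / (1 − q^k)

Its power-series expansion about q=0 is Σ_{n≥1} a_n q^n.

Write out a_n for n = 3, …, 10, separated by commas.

d|3:{3,1}  Σφ=2+1=3
[q^4] φ(1)=1,φ(2)=1,φ(4)=2 ⇒ 4
[q^5] φ(5)=4,φ(1)=1 ⇒ 5
[q^6] φ(1)=1,φ(2)=1,φ(3)=2,φ(6)=2 ⇒ 6
q^7  k|7↦φ(k): 7:6 1:1  a_7=7
n=8: 8·1 4·2 2·4 1·8  φ→[4+2+1+1]=8
[q^9] φ(9)=6,φ(3)=2,φ(1)=1 ⇒ 9
d|10:{10,5,2,1}  Σφ=4+4+1+1=10

3, 4, 5, 6, 7, 8, 9, 10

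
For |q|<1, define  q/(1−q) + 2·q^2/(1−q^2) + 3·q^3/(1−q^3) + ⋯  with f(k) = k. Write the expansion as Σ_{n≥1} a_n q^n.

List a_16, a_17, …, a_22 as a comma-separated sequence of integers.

31, 18, 39, 20, 42, 32, 36

[q^16] f(1)=1,f(2)=2,f(4)=4,f(8)=8,f(16)=16 ⇒ 31
d|17:{17,1}  Σf=17+1=18
q^18  k|18↦f(k): 18:18 9:9 6:6 3:3 2:2 1:1  a_18=39
q^19  k|19↦f(k): 19:19 1:1  a_19=20
d|20:{1,2,4,5,10,20}  Σf=1+2+4+5+10+20=42
q^21  k|21↦f(k): 1:1 3:3 7:7 21:21  a_21=32
d|22:{22,11,2,1}  Σf=22+11+2+1=36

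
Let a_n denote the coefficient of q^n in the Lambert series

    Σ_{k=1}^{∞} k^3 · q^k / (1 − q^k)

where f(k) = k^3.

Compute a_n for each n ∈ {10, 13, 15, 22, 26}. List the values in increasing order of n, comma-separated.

[q^10] f(10)=1000,f(5)=125,f(2)=8,f(1)=1 ⇒ 1134
q^13  k|13↦f(k): 13:2197 1:1  a_13=2198
n=15: 1·15 3·5 5·3 15·1  f→[1+27+125+3375]=3528
d|22:{22,11,2,1}  Σf=10648+1331+8+1=11988
d|26:{26,13,2,1}  Σf=17576+2197+8+1=19782

1134, 2198, 3528, 11988, 19782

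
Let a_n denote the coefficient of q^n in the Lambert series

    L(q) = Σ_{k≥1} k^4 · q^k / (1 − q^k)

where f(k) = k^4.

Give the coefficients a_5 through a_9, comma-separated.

626, 1394, 2402, 4369, 6643

n=5: 1·5 5·1  f→[1+625]=626
q^6  k|6↦f(k): 1:1 2:16 3:81 6:1296  a_6=1394
n=7: 1·7 7·1  f→[1+2401]=2402
d|8:{8,4,2,1}  Σf=4096+256+16+1=4369
q^9  k|9↦f(k): 9:6561 3:81 1:1  a_9=6643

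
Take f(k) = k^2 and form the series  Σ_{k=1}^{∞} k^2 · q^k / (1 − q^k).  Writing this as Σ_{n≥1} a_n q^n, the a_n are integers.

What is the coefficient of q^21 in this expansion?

[q^21] f(21)=441,f(7)=49,f(3)=9,f(1)=1 ⇒ 500

a_21 = 500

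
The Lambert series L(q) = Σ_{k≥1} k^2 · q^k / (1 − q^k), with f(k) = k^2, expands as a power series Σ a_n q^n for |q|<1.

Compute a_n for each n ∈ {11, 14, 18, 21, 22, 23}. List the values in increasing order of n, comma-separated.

122, 250, 455, 500, 610, 530

d|11:{11,1}  Σf=121+1=122
q^14  k|14↦f(k): 14:196 7:49 2:4 1:1  a_14=250
q^18  k|18↦f(k): 1:1 2:4 3:9 6:36 9:81 18:324  a_18=455
n=21: 1·21 3·7 7·3 21·1  f→[1+9+49+441]=500
n=22: 22·1 11·2 2·11 1·22  f→[484+121+4+1]=610
q^23  k|23↦f(k): 1:1 23:529  a_23=530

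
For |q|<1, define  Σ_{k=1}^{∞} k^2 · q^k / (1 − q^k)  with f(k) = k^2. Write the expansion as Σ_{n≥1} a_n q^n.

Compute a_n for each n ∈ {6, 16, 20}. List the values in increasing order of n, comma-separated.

50, 341, 546

n=6: 1·6 2·3 3·2 6·1  f→[1+4+9+36]=50
q^16  k|16↦f(k): 1:1 2:4 4:16 8:64 16:256  a_16=341
q^20  k|20↦f(k): 1:1 2:4 4:16 5:25 10:100 20:400  a_20=546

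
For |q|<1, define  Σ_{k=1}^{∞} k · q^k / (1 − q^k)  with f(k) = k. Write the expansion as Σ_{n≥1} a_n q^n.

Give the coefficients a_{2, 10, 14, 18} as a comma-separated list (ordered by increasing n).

3, 18, 24, 39

q^2  k|2↦f(k): 1:1 2:2  a_2=3
q^10  k|10↦f(k): 10:10 5:5 2:2 1:1  a_10=18
[q^14] f(14)=14,f(7)=7,f(2)=2,f(1)=1 ⇒ 24
d|18:{18,9,6,3,2,1}  Σf=18+9+6+3+2+1=39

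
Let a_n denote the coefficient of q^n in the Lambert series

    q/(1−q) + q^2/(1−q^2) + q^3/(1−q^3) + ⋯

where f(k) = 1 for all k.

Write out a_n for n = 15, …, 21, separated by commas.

q^15  k|15↦f(k): 1:1 3:1 5:1 15:1  a_15=4
n=16: 16·1 8·2 4·4 2·8 1·16  f→[1+1+1+1+1]=5
[q^17] f(1)=1,f(17)=1 ⇒ 2
n=18: 1·18 2·9 3·6 6·3 9·2 18·1  f→[1+1+1+1+1+1]=6
n=19: 19·1 1·19  f→[1+1]=2
n=20: 1·20 2·10 4·5 5·4 10·2 20·1  f→[1+1+1+1+1+1]=6
[q^21] f(1)=1,f(3)=1,f(7)=1,f(21)=1 ⇒ 4

4, 5, 2, 6, 2, 6, 4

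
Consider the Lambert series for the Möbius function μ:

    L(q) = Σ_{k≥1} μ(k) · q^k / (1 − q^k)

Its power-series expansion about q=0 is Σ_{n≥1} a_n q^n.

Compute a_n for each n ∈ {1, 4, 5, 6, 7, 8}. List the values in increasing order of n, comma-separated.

n=1: 1·1  μ→[1]=1
d|4:{1,2,4}  Σμ=1+(-1)+0=0
n=5: 5·1 1·5  μ→[(-1)+1]=0
[q^6] μ(6)=1,μ(3)=-1,μ(2)=-1,μ(1)=1 ⇒ 0
q^7  k|7↦μ(k): 7:-1 1:1  a_7=0
[q^8] μ(1)=1,μ(2)=-1,μ(4)=0,μ(8)=0 ⇒ 0

1, 0, 0, 0, 0, 0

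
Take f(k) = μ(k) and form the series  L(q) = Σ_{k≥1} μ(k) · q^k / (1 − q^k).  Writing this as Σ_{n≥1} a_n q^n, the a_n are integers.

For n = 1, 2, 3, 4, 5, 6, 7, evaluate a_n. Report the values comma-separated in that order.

1, 0, 0, 0, 0, 0, 0

q^1  k|1↦μ(k): 1:1  a_1=1
d|2:{2,1}  Σμ=(-1)+1=0
q^3  k|3↦μ(k): 3:-1 1:1  a_3=0
n=4: 4·1 2·2 1·4  μ→[0+(-1)+1]=0
q^5  k|5↦μ(k): 1:1 5:-1  a_5=0
d|6:{1,2,3,6}  Σμ=1+(-1)+(-1)+1=0
[q^7] μ(1)=1,μ(7)=-1 ⇒ 0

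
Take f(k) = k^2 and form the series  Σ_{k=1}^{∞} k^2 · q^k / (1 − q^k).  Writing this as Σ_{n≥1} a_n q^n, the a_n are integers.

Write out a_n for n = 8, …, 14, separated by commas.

n=8: 8·1 4·2 2·4 1·8  f→[64+16+4+1]=85
q^9  k|9↦f(k): 9:81 3:9 1:1  a_9=91
n=10: 10·1 5·2 2·5 1·10  f→[100+25+4+1]=130
q^11  k|11↦f(k): 11:121 1:1  a_11=122
d|12:{1,2,3,4,6,12}  Σf=1+4+9+16+36+144=210
[q^13] f(1)=1,f(13)=169 ⇒ 170
d|14:{14,7,2,1}  Σf=196+49+4+1=250

85, 91, 130, 122, 210, 170, 250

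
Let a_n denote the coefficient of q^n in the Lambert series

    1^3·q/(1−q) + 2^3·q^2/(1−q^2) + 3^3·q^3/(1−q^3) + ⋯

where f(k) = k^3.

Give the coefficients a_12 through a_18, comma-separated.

2044, 2198, 3096, 3528, 4681, 4914, 6813

[q^12] f(12)=1728,f(6)=216,f(4)=64,f(3)=27,f(2)=8,f(1)=1 ⇒ 2044
d|13:{13,1}  Σf=2197+1=2198
[q^14] f(14)=2744,f(7)=343,f(2)=8,f(1)=1 ⇒ 3096
q^15  k|15↦f(k): 1:1 3:27 5:125 15:3375  a_15=3528
d|16:{16,8,4,2,1}  Σf=4096+512+64+8+1=4681
n=17: 1·17 17·1  f→[1+4913]=4914
d|18:{18,9,6,3,2,1}  Σf=5832+729+216+27+8+1=6813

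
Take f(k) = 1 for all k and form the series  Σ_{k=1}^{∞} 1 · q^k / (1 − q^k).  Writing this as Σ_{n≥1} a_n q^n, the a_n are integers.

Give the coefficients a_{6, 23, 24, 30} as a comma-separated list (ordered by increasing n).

4, 2, 8, 8

[q^6] f(6)=1,f(3)=1,f(2)=1,f(1)=1 ⇒ 4
[q^23] f(1)=1,f(23)=1 ⇒ 2
d|24:{24,12,8,6,4,3,2,1}  Σf=1+1+1+1+1+1+1+1=8
q^30  k|30↦f(k): 1:1 2:1 3:1 5:1 6:1 10:1 15:1 30:1  a_30=8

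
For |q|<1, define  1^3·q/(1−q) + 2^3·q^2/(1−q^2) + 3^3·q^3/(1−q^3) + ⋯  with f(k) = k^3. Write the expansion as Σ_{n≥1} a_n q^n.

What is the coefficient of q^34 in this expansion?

[q^34] f(34)=39304,f(17)=4913,f(2)=8,f(1)=1 ⇒ 44226

a_34 = 44226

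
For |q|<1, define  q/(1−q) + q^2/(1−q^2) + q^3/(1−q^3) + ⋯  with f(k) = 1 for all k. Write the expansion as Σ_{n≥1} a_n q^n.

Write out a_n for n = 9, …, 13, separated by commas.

q^9  k|9↦f(k): 1:1 3:1 9:1  a_9=3
[q^10] f(10)=1,f(5)=1,f(2)=1,f(1)=1 ⇒ 4
[q^11] f(1)=1,f(11)=1 ⇒ 2
d|12:{1,2,3,4,6,12}  Σf=1+1+1+1+1+1=6
[q^13] f(13)=1,f(1)=1 ⇒ 2

3, 4, 2, 6, 2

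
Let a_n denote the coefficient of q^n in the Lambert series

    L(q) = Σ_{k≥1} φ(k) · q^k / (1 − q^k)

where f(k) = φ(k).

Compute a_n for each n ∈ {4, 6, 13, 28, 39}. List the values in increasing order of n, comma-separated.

q^4  k|4↦φ(k): 1:1 2:1 4:2  a_4=4
q^6  k|6↦φ(k): 6:2 3:2 2:1 1:1  a_6=6
n=13: 1·13 13·1  φ→[1+12]=13
q^28  k|28↦φ(k): 1:1 2:1 4:2 7:6 14:6 28:12  a_28=28
[q^39] φ(39)=24,φ(13)=12,φ(3)=2,φ(1)=1 ⇒ 39

4, 6, 13, 28, 39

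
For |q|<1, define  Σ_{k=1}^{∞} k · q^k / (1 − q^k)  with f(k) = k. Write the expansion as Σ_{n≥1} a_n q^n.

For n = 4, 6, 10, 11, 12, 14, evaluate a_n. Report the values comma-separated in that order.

7, 12, 18, 12, 28, 24

d|4:{4,2,1}  Σf=4+2+1=7
q^6  k|6↦f(k): 6:6 3:3 2:2 1:1  a_6=12
d|10:{10,5,2,1}  Σf=10+5+2+1=18
n=11: 11·1 1·11  f→[11+1]=12
[q^12] f(1)=1,f(2)=2,f(3)=3,f(4)=4,f(6)=6,f(12)=12 ⇒ 28
n=14: 1·14 2·7 7·2 14·1  f→[1+2+7+14]=24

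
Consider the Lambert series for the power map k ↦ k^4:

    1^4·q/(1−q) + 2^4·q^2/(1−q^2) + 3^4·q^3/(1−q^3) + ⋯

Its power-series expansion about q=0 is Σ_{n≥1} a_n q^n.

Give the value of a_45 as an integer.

a_45 = 4158518

d|45:{1,3,5,9,15,45}  Σf=1+81+625+6561+50625+4100625=4158518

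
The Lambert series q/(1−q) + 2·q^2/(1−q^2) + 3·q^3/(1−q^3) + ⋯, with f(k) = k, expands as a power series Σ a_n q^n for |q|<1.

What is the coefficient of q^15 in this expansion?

a_15 = 24

n=15: 1·15 3·5 5·3 15·1  f→[1+3+5+15]=24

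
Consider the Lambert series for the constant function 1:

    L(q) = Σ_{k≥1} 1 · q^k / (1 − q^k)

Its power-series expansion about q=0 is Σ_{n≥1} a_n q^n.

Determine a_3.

[q^3] f(3)=1,f(1)=1 ⇒ 2

a_3 = 2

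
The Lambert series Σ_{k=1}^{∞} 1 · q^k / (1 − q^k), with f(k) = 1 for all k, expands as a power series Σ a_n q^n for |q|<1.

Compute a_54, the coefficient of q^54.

a_54 = 8

d|54:{54,27,18,9,6,3,2,1}  Σf=1+1+1+1+1+1+1+1=8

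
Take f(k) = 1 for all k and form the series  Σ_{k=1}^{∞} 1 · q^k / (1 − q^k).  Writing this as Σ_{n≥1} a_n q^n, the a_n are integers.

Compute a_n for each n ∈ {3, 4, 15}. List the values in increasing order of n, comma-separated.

2, 3, 4

n=3: 1·3 3·1  f→[1+1]=2
n=4: 4·1 2·2 1·4  f→[1+1+1]=3
d|15:{15,5,3,1}  Σf=1+1+1+1=4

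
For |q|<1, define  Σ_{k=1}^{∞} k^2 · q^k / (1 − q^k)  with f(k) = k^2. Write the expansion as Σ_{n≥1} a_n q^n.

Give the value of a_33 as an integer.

a_33 = 1220

d|33:{33,11,3,1}  Σf=1089+121+9+1=1220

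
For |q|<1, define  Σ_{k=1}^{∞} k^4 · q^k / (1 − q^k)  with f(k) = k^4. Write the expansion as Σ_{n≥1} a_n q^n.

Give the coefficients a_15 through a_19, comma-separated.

51332, 69905, 83522, 112931, 130322

n=15: 15·1 5·3 3·5 1·15  f→[50625+625+81+1]=51332
n=16: 16·1 8·2 4·4 2·8 1·16  f→[65536+4096+256+16+1]=69905
q^17  k|17↦f(k): 17:83521 1:1  a_17=83522
n=18: 18·1 9·2 6·3 3·6 2·9 1·18  f→[104976+6561+1296+81+16+1]=112931
d|19:{19,1}  Σf=130321+1=130322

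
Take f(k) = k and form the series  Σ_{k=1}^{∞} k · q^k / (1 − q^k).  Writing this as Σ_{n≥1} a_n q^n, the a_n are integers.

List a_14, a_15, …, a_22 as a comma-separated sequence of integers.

24, 24, 31, 18, 39, 20, 42, 32, 36

q^14  k|14↦f(k): 14:14 7:7 2:2 1:1  a_14=24
q^15  k|15↦f(k): 15:15 5:5 3:3 1:1  a_15=24
n=16: 1·16 2·8 4·4 8·2 16·1  f→[1+2+4+8+16]=31
n=17: 1·17 17·1  f→[1+17]=18
n=18: 18·1 9·2 6·3 3·6 2·9 1·18  f→[18+9+6+3+2+1]=39
q^19  k|19↦f(k): 19:19 1:1  a_19=20
n=20: 1·20 2·10 4·5 5·4 10·2 20·1  f→[1+2+4+5+10+20]=42
d|21:{21,7,3,1}  Σf=21+7+3+1=32
[q^22] f(22)=22,f(11)=11,f(2)=2,f(1)=1 ⇒ 36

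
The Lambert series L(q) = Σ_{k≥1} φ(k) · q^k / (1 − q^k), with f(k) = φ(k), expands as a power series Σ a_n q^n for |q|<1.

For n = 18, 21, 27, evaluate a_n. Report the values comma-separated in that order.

q^18  k|18↦φ(k): 18:6 9:6 6:2 3:2 2:1 1:1  a_18=18
n=21: 1·21 3·7 7·3 21·1  φ→[1+2+6+12]=21
d|27:{27,9,3,1}  Σφ=18+6+2+1=27

18, 21, 27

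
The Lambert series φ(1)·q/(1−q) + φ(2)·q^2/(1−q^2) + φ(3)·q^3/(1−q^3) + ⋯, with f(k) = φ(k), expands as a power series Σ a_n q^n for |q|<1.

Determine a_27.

n=27: 27·1 9·3 3·9 1·27  φ→[18+6+2+1]=27

a_27 = 27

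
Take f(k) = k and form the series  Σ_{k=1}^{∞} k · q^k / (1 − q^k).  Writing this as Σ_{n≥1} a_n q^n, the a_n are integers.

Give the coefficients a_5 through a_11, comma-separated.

6, 12, 8, 15, 13, 18, 12

n=5: 5·1 1·5  f→[5+1]=6
q^6  k|6↦f(k): 1:1 2:2 3:3 6:6  a_6=12
[q^7] f(7)=7,f(1)=1 ⇒ 8
[q^8] f(1)=1,f(2)=2,f(4)=4,f(8)=8 ⇒ 15
q^9  k|9↦f(k): 9:9 3:3 1:1  a_9=13
d|10:{1,2,5,10}  Σf=1+2+5+10=18
d|11:{11,1}  Σf=11+1=12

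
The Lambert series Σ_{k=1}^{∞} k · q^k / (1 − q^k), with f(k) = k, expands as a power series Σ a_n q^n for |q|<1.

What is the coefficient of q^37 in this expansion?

q^37  k|37↦f(k): 1:1 37:37  a_37=38

a_37 = 38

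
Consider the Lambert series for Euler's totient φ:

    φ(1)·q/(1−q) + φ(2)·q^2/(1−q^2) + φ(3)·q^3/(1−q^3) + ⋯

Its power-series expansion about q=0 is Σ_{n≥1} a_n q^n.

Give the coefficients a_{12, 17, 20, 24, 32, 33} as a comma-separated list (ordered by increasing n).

[q^12] φ(1)=1,φ(2)=1,φ(3)=2,φ(4)=2,φ(6)=2,φ(12)=4 ⇒ 12
d|17:{1,17}  Σφ=1+16=17
n=20: 20·1 10·2 5·4 4·5 2·10 1·20  φ→[8+4+4+2+1+1]=20
n=24: 24·1 12·2 8·3 6·4 4·6 3·8 2·12 1·24  φ→[8+4+4+2+2+2+1+1]=24
d|32:{1,2,4,8,16,32}  Σφ=1+1+2+4+8+16=32
n=33: 33·1 11·3 3·11 1·33  φ→[20+10+2+1]=33

12, 17, 20, 24, 32, 33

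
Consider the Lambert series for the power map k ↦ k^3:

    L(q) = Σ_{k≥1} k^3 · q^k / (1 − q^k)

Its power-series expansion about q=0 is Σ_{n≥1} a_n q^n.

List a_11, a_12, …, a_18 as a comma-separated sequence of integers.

1332, 2044, 2198, 3096, 3528, 4681, 4914, 6813

[q^11] f(1)=1,f(11)=1331 ⇒ 1332
n=12: 1·12 2·6 3·4 4·3 6·2 12·1  f→[1+8+27+64+216+1728]=2044
[q^13] f(1)=1,f(13)=2197 ⇒ 2198
d|14:{14,7,2,1}  Σf=2744+343+8+1=3096
[q^15] f(1)=1,f(3)=27,f(5)=125,f(15)=3375 ⇒ 3528
n=16: 1·16 2·8 4·4 8·2 16·1  f→[1+8+64+512+4096]=4681
d|17:{1,17}  Σf=1+4913=4914
d|18:{18,9,6,3,2,1}  Σf=5832+729+216+27+8+1=6813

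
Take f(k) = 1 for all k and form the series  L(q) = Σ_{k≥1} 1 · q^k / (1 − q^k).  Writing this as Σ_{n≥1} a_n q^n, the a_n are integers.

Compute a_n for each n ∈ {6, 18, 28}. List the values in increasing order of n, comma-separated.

4, 6, 6

q^6  k|6↦f(k): 1:1 2:1 3:1 6:1  a_6=4
q^18  k|18↦f(k): 1:1 2:1 3:1 6:1 9:1 18:1  a_18=6
[q^28] f(1)=1,f(2)=1,f(4)=1,f(7)=1,f(14)=1,f(28)=1 ⇒ 6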